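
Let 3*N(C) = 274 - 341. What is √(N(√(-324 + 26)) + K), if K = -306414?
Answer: 17*I*√9543/3 ≈ 553.57*I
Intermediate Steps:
N(C) = -67/3 (N(C) = (274 - 341)/3 = (⅓)*(-67) = -67/3)
√(N(√(-324 + 26)) + K) = √(-67/3 - 306414) = √(-919309/3) = 17*I*√9543/3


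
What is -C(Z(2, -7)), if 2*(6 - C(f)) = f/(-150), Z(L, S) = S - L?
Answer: -597/100 ≈ -5.9700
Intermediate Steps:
C(f) = 6 + f/300 (C(f) = 6 - f/(2*(-150)) = 6 - f*(-1)/(2*150) = 6 - (-1)*f/300 = 6 + f/300)
-C(Z(2, -7)) = -(6 + (-7 - 1*2)/300) = -(6 + (-7 - 2)/300) = -(6 + (1/300)*(-9)) = -(6 - 3/100) = -1*597/100 = -597/100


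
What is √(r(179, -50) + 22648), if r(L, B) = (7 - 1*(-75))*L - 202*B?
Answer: √47426 ≈ 217.78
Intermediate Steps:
r(L, B) = -202*B + 82*L (r(L, B) = (7 + 75)*L - 202*B = 82*L - 202*B = -202*B + 82*L)
√(r(179, -50) + 22648) = √((-202*(-50) + 82*179) + 22648) = √((10100 + 14678) + 22648) = √(24778 + 22648) = √47426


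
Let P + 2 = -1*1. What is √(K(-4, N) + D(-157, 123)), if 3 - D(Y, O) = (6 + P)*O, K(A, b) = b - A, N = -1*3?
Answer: I*√365 ≈ 19.105*I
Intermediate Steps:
N = -3
P = -3 (P = -2 - 1*1 = -2 - 1 = -3)
D(Y, O) = 3 - 3*O (D(Y, O) = 3 - (6 - 3)*O = 3 - 3*O)
√(K(-4, N) + D(-157, 123)) = √((-3 - 1*(-4)) + (3 - 3*123)) = √((-3 + 4) + (3 - 369)) = √(1 - 366) = √(-365) = I*√365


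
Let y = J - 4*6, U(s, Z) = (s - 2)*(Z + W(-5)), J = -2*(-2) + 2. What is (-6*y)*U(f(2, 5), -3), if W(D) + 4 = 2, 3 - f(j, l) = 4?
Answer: 1620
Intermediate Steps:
J = 6 (J = 4 + 2 = 6)
f(j, l) = -1 (f(j, l) = 3 - 1*4 = 3 - 4 = -1)
W(D) = -2 (W(D) = -4 + 2 = -2)
U(s, Z) = (-2 + Z)*(-2 + s) (U(s, Z) = (s - 2)*(Z - 2) = (-2 + s)*(-2 + Z) = (-2 + Z)*(-2 + s))
y = -18 (y = 6 - 4*6 = 6 - 24 = -18)
(-6*y)*U(f(2, 5), -3) = (-6*(-18))*(4 - 2*(-3) - 2*(-1) - 3*(-1)) = 108*(4 + 6 + 2 + 3) = 108*15 = 1620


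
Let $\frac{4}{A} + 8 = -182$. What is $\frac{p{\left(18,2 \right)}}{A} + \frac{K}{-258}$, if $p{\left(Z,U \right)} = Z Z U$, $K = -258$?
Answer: $-30779$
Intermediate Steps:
$A = - \frac{2}{95}$ ($A = \frac{4}{-8 - 182} = \frac{4}{-190} = 4 \left(- \frac{1}{190}\right) = - \frac{2}{95} \approx -0.021053$)
$p{\left(Z,U \right)} = U Z^{2}$ ($p{\left(Z,U \right)} = Z^{2} U = U Z^{2}$)
$\frac{p{\left(18,2 \right)}}{A} + \frac{K}{-258} = \frac{2 \cdot 18^{2}}{- \frac{2}{95}} - \frac{258}{-258} = 2 \cdot 324 \left(- \frac{95}{2}\right) - -1 = 648 \left(- \frac{95}{2}\right) + 1 = -30780 + 1 = -30779$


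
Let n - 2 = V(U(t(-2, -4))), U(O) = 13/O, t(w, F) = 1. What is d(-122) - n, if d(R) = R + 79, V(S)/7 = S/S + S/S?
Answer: -59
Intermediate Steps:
V(S) = 14 (V(S) = 7*(S/S + S/S) = 7*(1 + 1) = 7*2 = 14)
n = 16 (n = 2 + 14 = 16)
d(R) = 79 + R
d(-122) - n = (79 - 122) - 1*16 = -43 - 16 = -59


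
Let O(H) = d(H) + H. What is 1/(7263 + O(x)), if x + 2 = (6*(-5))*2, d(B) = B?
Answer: 1/7139 ≈ 0.00014008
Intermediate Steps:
x = -62 (x = -2 + (6*(-5))*2 = -2 - 30*2 = -2 - 60 = -62)
O(H) = 2*H (O(H) = H + H = 2*H)
1/(7263 + O(x)) = 1/(7263 + 2*(-62)) = 1/(7263 - 124) = 1/7139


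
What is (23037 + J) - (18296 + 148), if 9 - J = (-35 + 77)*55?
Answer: 2292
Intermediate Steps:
J = -2301 (J = 9 - (-35 + 77)*55 = 9 - 42*55 = 9 - 1*2310 = 9 - 2310 = -2301)
(23037 + J) - (18296 + 148) = (23037 - 2301) - (18296 + 148) = 20736 - 1*18444 = 20736 - 18444 = 2292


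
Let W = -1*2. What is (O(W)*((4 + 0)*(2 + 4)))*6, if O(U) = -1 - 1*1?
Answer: -288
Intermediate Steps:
W = -2
O(U) = -2 (O(U) = -1 - 1 = -2)
(O(W)*((4 + 0)*(2 + 4)))*6 = -2*(4 + 0)*(2 + 4)*6 = -8*6*6 = -2*24*6 = -48*6 = -288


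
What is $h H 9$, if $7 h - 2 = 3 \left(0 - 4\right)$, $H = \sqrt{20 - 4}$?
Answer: $- \frac{360}{7} \approx -51.429$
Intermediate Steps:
$H = 4$ ($H = \sqrt{16} = 4$)
$h = - \frac{10}{7}$ ($h = \frac{2}{7} + \frac{3 \left(0 - 4\right)}{7} = \frac{2}{7} + \frac{3 \left(-4\right)}{7} = \frac{2}{7} + \frac{1}{7} \left(-12\right) = \frac{2}{7} - \frac{12}{7} = - \frac{10}{7} \approx -1.4286$)
$h H 9 = \left(- \frac{10}{7}\right) 4 \cdot 9 = \left(- \frac{40}{7}\right) 9 = - \frac{360}{7}$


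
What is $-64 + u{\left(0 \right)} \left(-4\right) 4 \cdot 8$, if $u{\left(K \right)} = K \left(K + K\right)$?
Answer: $-64$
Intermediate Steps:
$u{\left(K \right)} = 2 K^{2}$ ($u{\left(K \right)} = K 2 K = 2 K^{2}$)
$-64 + u{\left(0 \right)} \left(-4\right) 4 \cdot 8 = -64 + 2 \cdot 0^{2} \left(-4\right) 4 \cdot 8 = -64 + 2 \cdot 0 \left(\left(-16\right) 8\right) = -64 + 0 \left(-128\right) = -64 + 0 = -64$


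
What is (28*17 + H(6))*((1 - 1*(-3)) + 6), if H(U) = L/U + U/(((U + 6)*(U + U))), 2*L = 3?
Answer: 57155/12 ≈ 4762.9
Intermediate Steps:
L = 3/2 (L = (½)*3 = 3/2 ≈ 1.5000)
H(U) = 1/(2*(6 + U)) + 3/(2*U) (H(U) = 3/(2*U) + U/(((U + 6)*(U + U))) = 3/(2*U) + U/(((6 + U)*(2*U))) = 3/(2*U) + U/((2*U*(6 + U))) = 3/(2*U) + U*(1/(2*U*(6 + U))) = 3/(2*U) + 1/(2*(6 + U)) = 1/(2*(6 + U)) + 3/(2*U))
(28*17 + H(6))*((1 - 1*(-3)) + 6) = (28*17 + (9 + 2*6)/(6*(6 + 6)))*((1 - 1*(-3)) + 6) = (476 + (⅙)*(9 + 12)/12)*((1 + 3) + 6) = (476 + (⅙)*(1/12)*21)*(4 + 6) = (476 + 7/24)*10 = (11431/24)*10 = 57155/12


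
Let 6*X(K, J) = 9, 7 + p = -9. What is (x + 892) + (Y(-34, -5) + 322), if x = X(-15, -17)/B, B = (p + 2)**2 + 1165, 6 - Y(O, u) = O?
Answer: 3413391/2722 ≈ 1254.0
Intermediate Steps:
p = -16 (p = -7 - 9 = -16)
X(K, J) = 3/2 (X(K, J) = (1/6)*9 = 3/2)
Y(O, u) = 6 - O
B = 1361 (B = (-16 + 2)**2 + 1165 = (-14)**2 + 1165 = 196 + 1165 = 1361)
x = 3/2722 (x = (3/2)/1361 = (3/2)*(1/1361) = 3/2722 ≈ 0.0011021)
(x + 892) + (Y(-34, -5) + 322) = (3/2722 + 892) + ((6 - 1*(-34)) + 322) = 2428027/2722 + ((6 + 34) + 322) = 2428027/2722 + (40 + 322) = 2428027/2722 + 362 = 3413391/2722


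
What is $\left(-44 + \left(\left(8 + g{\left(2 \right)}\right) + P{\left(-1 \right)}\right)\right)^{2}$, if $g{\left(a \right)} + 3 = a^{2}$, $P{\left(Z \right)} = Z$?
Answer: $1296$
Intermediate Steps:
$g{\left(a \right)} = -3 + a^{2}$
$\left(-44 + \left(\left(8 + g{\left(2 \right)}\right) + P{\left(-1 \right)}\right)\right)^{2} = \left(-44 + \left(\left(8 - \left(3 - 2^{2}\right)\right) - 1\right)\right)^{2} = \left(-44 + \left(\left(8 + \left(-3 + 4\right)\right) - 1\right)\right)^{2} = \left(-44 + \left(\left(8 + 1\right) - 1\right)\right)^{2} = \left(-44 + \left(9 - 1\right)\right)^{2} = \left(-44 + 8\right)^{2} = \left(-36\right)^{2} = 1296$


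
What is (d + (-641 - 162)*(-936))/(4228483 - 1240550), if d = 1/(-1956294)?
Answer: 1470366220751/5845275400302 ≈ 0.25155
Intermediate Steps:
d = -1/1956294 ≈ -5.1117e-7
(d + (-641 - 162)*(-936))/(4228483 - 1240550) = (-1/1956294 + (-641 - 162)*(-936))/(4228483 - 1240550) = (-1/1956294 - 803*(-936))/2987933 = (-1/1956294 + 751608)*(1/2987933) = (1470366220751/1956294)*(1/2987933) = 1470366220751/5845275400302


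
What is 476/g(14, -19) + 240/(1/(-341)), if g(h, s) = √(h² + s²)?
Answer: -81840 + 476*√557/557 ≈ -81820.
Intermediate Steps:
476/g(14, -19) + 240/(1/(-341)) = 476/(√(14² + (-19)²)) + 240/(1/(-341)) = 476/(√(196 + 361)) + 240/(-1/341) = 476/(√557) + 240*(-341) = 476*(√557/557) - 81840 = 476*√557/557 - 81840 = -81840 + 476*√557/557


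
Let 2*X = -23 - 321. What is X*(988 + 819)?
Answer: -310804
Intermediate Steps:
X = -172 (X = (-23 - 321)/2 = (½)*(-344) = -172)
X*(988 + 819) = -172*(988 + 819) = -172*1807 = -310804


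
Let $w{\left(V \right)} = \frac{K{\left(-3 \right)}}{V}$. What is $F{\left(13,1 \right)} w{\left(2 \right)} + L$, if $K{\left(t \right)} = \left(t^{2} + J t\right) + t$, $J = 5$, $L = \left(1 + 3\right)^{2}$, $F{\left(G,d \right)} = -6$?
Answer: $43$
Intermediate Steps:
$L = 16$ ($L = 4^{2} = 16$)
$K{\left(t \right)} = t^{2} + 6 t$ ($K{\left(t \right)} = \left(t^{2} + 5 t\right) + t = t^{2} + 6 t$)
$w{\left(V \right)} = - \frac{9}{V}$ ($w{\left(V \right)} = \frac{\left(-3\right) \left(6 - 3\right)}{V} = \frac{\left(-3\right) 3}{V} = - \frac{9}{V}$)
$F{\left(13,1 \right)} w{\left(2 \right)} + L = - 6 \left(- \frac{9}{2}\right) + 16 = - 6 \left(\left(-9\right) \frac{1}{2}\right) + 16 = \left(-6\right) \left(- \frac{9}{2}\right) + 16 = 27 + 16 = 43$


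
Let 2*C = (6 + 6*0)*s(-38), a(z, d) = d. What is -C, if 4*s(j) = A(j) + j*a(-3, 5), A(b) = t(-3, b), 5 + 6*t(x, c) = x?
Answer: 287/2 ≈ 143.50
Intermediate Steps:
t(x, c) = -⅚ + x/6
A(b) = -4/3 (A(b) = -⅚ + (⅙)*(-3) = -⅚ - ½ = -4/3)
s(j) = -⅓ + 5*j/4 (s(j) = (-4/3 + j*5)/4 = (-4/3 + 5*j)/4 = -⅓ + 5*j/4)
C = -287/2 (C = ((6 + 6*0)*(-⅓ + (5/4)*(-38)))/2 = ((6 + 0)*(-⅓ - 95/2))/2 = (6*(-287/6))/2 = (½)*(-287) = -287/2 ≈ -143.50)
-C = -1*(-287/2) = 287/2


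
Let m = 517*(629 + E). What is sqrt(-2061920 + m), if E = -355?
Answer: I*sqrt(1920262) ≈ 1385.7*I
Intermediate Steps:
m = 141658 (m = 517*(629 - 355) = 517*274 = 141658)
sqrt(-2061920 + m) = sqrt(-2061920 + 141658) = sqrt(-1920262) = I*sqrt(1920262)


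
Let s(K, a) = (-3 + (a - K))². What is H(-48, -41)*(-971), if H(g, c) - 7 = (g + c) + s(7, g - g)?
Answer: -17478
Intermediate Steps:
s(K, a) = (-3 + a - K)²
H(g, c) = 107 + c + g (H(g, c) = 7 + ((g + c) + (3 + 7 - (g - g))²) = 7 + ((c + g) + (3 + 7 - 1*0)²) = 7 + ((c + g) + (3 + 7 + 0)²) = 7 + ((c + g) + 10²) = 7 + ((c + g) + 100) = 7 + (100 + c + g) = 107 + c + g)
H(-48, -41)*(-971) = (107 - 41 - 48)*(-971) = 18*(-971) = -17478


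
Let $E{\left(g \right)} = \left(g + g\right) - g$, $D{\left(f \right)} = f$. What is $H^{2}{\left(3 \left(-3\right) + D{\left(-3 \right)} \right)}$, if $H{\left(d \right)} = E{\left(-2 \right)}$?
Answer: $4$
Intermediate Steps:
$E{\left(g \right)} = g$ ($E{\left(g \right)} = 2 g - g = g$)
$H{\left(d \right)} = -2$
$H^{2}{\left(3 \left(-3\right) + D{\left(-3 \right)} \right)} = \left(-2\right)^{2} = 4$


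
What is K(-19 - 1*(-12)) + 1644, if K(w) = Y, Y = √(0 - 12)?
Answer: 1644 + 2*I*√3 ≈ 1644.0 + 3.4641*I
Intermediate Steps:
Y = 2*I*√3 (Y = √(-12) = 2*I*√3 ≈ 3.4641*I)
K(w) = 2*I*√3
K(-19 - 1*(-12)) + 1644 = 2*I*√3 + 1644 = 1644 + 2*I*√3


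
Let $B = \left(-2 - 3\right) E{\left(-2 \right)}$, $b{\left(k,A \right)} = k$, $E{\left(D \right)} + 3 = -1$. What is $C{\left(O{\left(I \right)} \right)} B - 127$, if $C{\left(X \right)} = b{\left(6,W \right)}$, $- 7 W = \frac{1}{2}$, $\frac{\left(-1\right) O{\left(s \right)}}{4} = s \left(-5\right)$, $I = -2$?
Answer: $-7$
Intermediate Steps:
$O{\left(s \right)} = 20 s$ ($O{\left(s \right)} = - 4 s \left(-5\right) = - 4 \left(- 5 s\right) = 20 s$)
$E{\left(D \right)} = -4$ ($E{\left(D \right)} = -3 - 1 = -4$)
$W = - \frac{1}{14}$ ($W = - \frac{1}{7 \cdot 2} = \left(- \frac{1}{7}\right) \frac{1}{2} = - \frac{1}{14} \approx -0.071429$)
$C{\left(X \right)} = 6$
$B = 20$ ($B = \left(-2 - 3\right) \left(-4\right) = \left(-5\right) \left(-4\right) = 20$)
$C{\left(O{\left(I \right)} \right)} B - 127 = 6 \cdot 20 - 127 = 120 - 127 = -7$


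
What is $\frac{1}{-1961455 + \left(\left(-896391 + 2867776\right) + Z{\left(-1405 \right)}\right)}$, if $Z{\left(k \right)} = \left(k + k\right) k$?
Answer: $\frac{1}{3957980} \approx 2.5265 \cdot 10^{-7}$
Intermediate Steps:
$Z{\left(k \right)} = 2 k^{2}$ ($Z{\left(k \right)} = 2 k k = 2 k^{2}$)
$\frac{1}{-1961455 + \left(\left(-896391 + 2867776\right) + Z{\left(-1405 \right)}\right)} = \frac{1}{-1961455 + \left(\left(-896391 + 2867776\right) + 2 \left(-1405\right)^{2}\right)} = \frac{1}{-1961455 + \left(1971385 + 2 \cdot 1974025\right)} = \frac{1}{-1961455 + \left(1971385 + 3948050\right)} = \frac{1}{-1961455 + 5919435} = \frac{1}{3957980}$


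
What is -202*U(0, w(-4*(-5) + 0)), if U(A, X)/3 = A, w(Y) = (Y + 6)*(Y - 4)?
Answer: 0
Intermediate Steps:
w(Y) = (-4 + Y)*(6 + Y) (w(Y) = (6 + Y)*(-4 + Y) = (-4 + Y)*(6 + Y))
U(A, X) = 3*A
-202*U(0, w(-4*(-5) + 0)) = -606*0 = -202*0 = 0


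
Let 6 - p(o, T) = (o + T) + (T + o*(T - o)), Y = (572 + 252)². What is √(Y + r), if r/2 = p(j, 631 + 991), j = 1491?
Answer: 2*√69719 ≈ 528.09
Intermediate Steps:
Y = 678976 (Y = 824² = 678976)
p(o, T) = 6 - o - 2*T - o*(T - o) (p(o, T) = 6 - ((o + T) + (T + o*(T - o))) = 6 - ((T + o) + (T + o*(T - o))) = 6 - (o + 2*T + o*(T - o)) = 6 + (-o - 2*T - o*(T - o)) = 6 - o - 2*T - o*(T - o))
r = -400100 (r = 2*(6 + 1491² - 1*1491 - 2*(631 + 991) - 1*(631 + 991)*1491) = 2*(6 + 2223081 - 1491 - 2*1622 - 1*1622*1491) = 2*(6 + 2223081 - 1491 - 3244 - 2418402) = 2*(-200050) = -400100)
√(Y + r) = √(678976 - 400100) = √278876 = 2*√69719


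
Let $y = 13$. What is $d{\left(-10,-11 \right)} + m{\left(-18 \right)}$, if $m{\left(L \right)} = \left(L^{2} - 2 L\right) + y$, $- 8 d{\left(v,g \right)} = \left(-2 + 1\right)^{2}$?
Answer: $\frac{2983}{8} \approx 372.88$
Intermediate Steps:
$d{\left(v,g \right)} = - \frac{1}{8}$ ($d{\left(v,g \right)} = - \frac{\left(-2 + 1\right)^{2}}{8} = - \frac{\left(-1\right)^{2}}{8} = \left(- \frac{1}{8}\right) 1 = - \frac{1}{8}$)
$m{\left(L \right)} = 13 + L^{2} - 2 L$ ($m{\left(L \right)} = \left(L^{2} - 2 L\right) + 13 = 13 + L^{2} - 2 L$)
$d{\left(-10,-11 \right)} + m{\left(-18 \right)} = - \frac{1}{8} + \left(13 + \left(-18\right)^{2} - -36\right) = - \frac{1}{8} + \left(13 + 324 + 36\right) = - \frac{1}{8} + 373 = \frac{2983}{8}$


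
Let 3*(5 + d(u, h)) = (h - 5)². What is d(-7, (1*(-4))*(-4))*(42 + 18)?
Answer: 2120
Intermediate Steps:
d(u, h) = -5 + (-5 + h)²/3 (d(u, h) = -5 + (h - 5)²/3 = -5 + (-5 + h)²/3)
d(-7, (1*(-4))*(-4))*(42 + 18) = (-5 + (-5 + (1*(-4))*(-4))²/3)*(42 + 18) = (-5 + (-5 - 4*(-4))²/3)*60 = (-5 + (-5 + 16)²/3)*60 = (-5 + (⅓)*11²)*60 = (-5 + (⅓)*121)*60 = (-5 + 121/3)*60 = (106/3)*60 = 2120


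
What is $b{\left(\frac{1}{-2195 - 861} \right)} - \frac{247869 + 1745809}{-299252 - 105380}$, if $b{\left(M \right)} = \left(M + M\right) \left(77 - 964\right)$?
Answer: $\frac{425656071}{77284712} \approx 5.5076$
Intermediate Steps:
$b{\left(M \right)} = - 1774 M$ ($b{\left(M \right)} = 2 M \left(-887\right) = - 1774 M$)
$b{\left(\frac{1}{-2195 - 861} \right)} - \frac{247869 + 1745809}{-299252 - 105380} = - \frac{1774}{-2195 - 861} - \frac{247869 + 1745809}{-299252 - 105380} = - \frac{1774}{-3056} - \frac{1993678}{-404632} = \left(-1774\right) \left(- \frac{1}{3056}\right) - 1993678 \left(- \frac{1}{404632}\right) = \frac{887}{1528} - - \frac{996839}{202316} = \frac{887}{1528} + \frac{996839}{202316} = \frac{425656071}{77284712}$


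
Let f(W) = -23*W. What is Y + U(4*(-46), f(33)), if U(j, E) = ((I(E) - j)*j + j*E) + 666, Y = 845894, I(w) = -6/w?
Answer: 10475944/11 ≈ 9.5236e+5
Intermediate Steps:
U(j, E) = 666 + E*j + j*(-j - 6/E) (U(j, E) = ((-6/E - j)*j + j*E) + 666 = ((-j - 6/E)*j + E*j) + 666 = (j*(-j - 6/E) + E*j) + 666 = (E*j + j*(-j - 6/E)) + 666 = 666 + E*j + j*(-j - 6/E))
Y + U(4*(-46), f(33)) = 845894 + (666 - (4*(-46))² + (-23*33)*(4*(-46)) - 6*4*(-46)/((-23*33))) = 845894 + (666 - 1*(-184)² - 759*(-184) - 6*(-184)/(-759)) = 845894 + (666 - 1*33856 + 139656 - 6*(-184)*(-1/759)) = 845894 + (666 - 33856 + 139656 - 16/11) = 845894 + 1171110/11 = 10475944/11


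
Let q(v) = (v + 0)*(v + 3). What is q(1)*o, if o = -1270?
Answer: -5080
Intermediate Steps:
q(v) = v*(3 + v)
q(1)*o = (1*(3 + 1))*(-1270) = (1*4)*(-1270) = 4*(-1270) = -5080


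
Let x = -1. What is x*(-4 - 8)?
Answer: 12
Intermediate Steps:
x*(-4 - 8) = -(-4 - 8) = -1*(-12) = 12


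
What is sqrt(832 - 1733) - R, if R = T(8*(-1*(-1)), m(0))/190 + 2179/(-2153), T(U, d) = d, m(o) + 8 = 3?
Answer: 84955/81814 + I*sqrt(901) ≈ 1.0384 + 30.017*I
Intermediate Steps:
m(o) = -5 (m(o) = -8 + 3 = -5)
R = -84955/81814 (R = -5/190 + 2179/(-2153) = -5*1/190 + 2179*(-1/2153) = -1/38 - 2179/2153 = -84955/81814 ≈ -1.0384)
sqrt(832 - 1733) - R = sqrt(832 - 1733) - 1*(-84955/81814) = sqrt(-901) + 84955/81814 = I*sqrt(901) + 84955/81814 = 84955/81814 + I*sqrt(901)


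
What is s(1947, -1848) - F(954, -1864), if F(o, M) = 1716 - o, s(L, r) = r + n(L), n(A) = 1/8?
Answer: -20879/8 ≈ -2609.9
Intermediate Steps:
n(A) = 1/8
s(L, r) = 1/8 + r (s(L, r) = r + 1/8 = 1/8 + r)
s(1947, -1848) - F(954, -1864) = (1/8 - 1848) - (1716 - 1*954) = -14783/8 - (1716 - 954) = -14783/8 - 1*762 = -14783/8 - 762 = -20879/8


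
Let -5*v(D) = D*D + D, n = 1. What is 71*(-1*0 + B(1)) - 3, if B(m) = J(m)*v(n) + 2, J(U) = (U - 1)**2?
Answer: 139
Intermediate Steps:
J(U) = (-1 + U)**2
v(D) = -D/5 - D**2/5 (v(D) = -(D*D + D)/5 = -(D**2 + D)/5 = -(D + D**2)/5 = -D/5 - D**2/5)
B(m) = 2 - 2*(-1 + m)**2/5 (B(m) = (-1 + m)**2*(-1/5*1*(1 + 1)) + 2 = (-1 + m)**2*(-1/5*1*2) + 2 = (-1 + m)**2*(-2/5) + 2 = -2*(-1 + m)**2/5 + 2 = 2 - 2*(-1 + m)**2/5)
71*(-1*0 + B(1)) - 3 = 71*(-1*0 + (2 - 2*(-1 + 1)**2/5)) - 3 = 71*(0 + (2 - 2/5*0**2)) - 3 = 71*(0 + (2 - 2/5*0)) - 3 = 71*(0 + (2 + 0)) - 3 = 71*(0 + 2) - 3 = 71*2 - 3 = 142 - 3 = 139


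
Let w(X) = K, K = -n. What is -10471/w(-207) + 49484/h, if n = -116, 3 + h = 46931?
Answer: -7588171/85057 ≈ -89.213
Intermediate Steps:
h = 46928 (h = -3 + 46931 = 46928)
K = 116 (K = -1*(-116) = 116)
w(X) = 116
-10471/w(-207) + 49484/h = -10471/116 + 49484/46928 = -10471*1/116 + 49484*(1/46928) = -10471/116 + 12371/11732 = -7588171/85057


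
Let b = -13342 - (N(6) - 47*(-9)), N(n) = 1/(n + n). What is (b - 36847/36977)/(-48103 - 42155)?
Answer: 6108340001/40049640792 ≈ 0.15252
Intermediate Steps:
N(n) = 1/(2*n)
b = -165181/12 (b = -13342 - ((1/2)/6 - 47*(-9)) = -13342 - ((1/2)*(1/6) + 423) = -13342 - (1/12 + 423) = -13342 - 1*5077/12 = -13342 - 5077/12 = -165181/12 ≈ -13765.)
(b - 36847/36977)/(-48103 - 42155) = (-165181/12 - 36847/36977)/(-48103 - 42155) = (-165181/12 - 36847*1/36977)/(-90258) = (-165181/12 - 36847/36977)*(-1/90258) = -6108340001/443724*(-1/90258) = 6108340001/40049640792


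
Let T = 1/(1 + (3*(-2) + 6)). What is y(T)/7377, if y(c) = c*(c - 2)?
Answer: -1/7377 ≈ -0.00013556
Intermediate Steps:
T = 1 (T = 1/(1 + (-6 + 6)) = 1/(1 + 0) = 1/1 = 1)
y(c) = c*(-2 + c)
y(T)/7377 = (1*(-2 + 1))/7377 = (1*(-1))*(1/7377) = -1*1/7377 = -1/7377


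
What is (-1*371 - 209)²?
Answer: 336400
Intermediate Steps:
(-1*371 - 209)² = (-371 - 209)² = (-580)² = 336400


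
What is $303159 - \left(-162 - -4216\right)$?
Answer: $299105$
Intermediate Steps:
$303159 - \left(-162 - -4216\right) = 303159 - \left(-162 + 4216\right) = 303159 - 4054 = 299105$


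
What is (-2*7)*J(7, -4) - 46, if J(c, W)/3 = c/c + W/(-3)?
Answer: -144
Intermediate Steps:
J(c, W) = 3 - W (J(c, W) = 3*(c/c + W/(-3)) = 3*(1 + W*(-⅓)) = 3*(1 - W/3) = 3 - W)
(-2*7)*J(7, -4) - 46 = (-2*7)*(3 - 1*(-4)) - 46 = -14*(3 + 4) - 46 = -14*7 - 46 = -98 - 46 = -144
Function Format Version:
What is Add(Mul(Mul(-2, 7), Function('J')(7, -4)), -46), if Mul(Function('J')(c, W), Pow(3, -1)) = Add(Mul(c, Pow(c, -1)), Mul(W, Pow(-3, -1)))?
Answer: -144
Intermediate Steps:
Function('J')(c, W) = Add(3, Mul(-1, W)) (Function('J')(c, W) = Mul(3, Add(Mul(c, Pow(c, -1)), Mul(W, Pow(-3, -1)))) = Mul(3, Add(1, Mul(W, Rational(-1, 3)))) = Mul(3, Add(1, Mul(Rational(-1, 3), W))) = Add(3, Mul(-1, W)))
Add(Mul(Mul(-2, 7), Function('J')(7, -4)), -46) = Add(Mul(Mul(-2, 7), Add(3, Mul(-1, -4))), -46) = Add(Mul(-14, Add(3, 4)), -46) = Add(Mul(-14, 7), -46) = Add(-98, -46) = -144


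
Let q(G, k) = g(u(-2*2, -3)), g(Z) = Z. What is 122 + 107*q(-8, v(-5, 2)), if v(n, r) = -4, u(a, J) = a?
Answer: -306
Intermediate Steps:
q(G, k) = -4 (q(G, k) = -2*2 = -4)
122 + 107*q(-8, v(-5, 2)) = 122 + 107*(-4) = 122 - 428 = -306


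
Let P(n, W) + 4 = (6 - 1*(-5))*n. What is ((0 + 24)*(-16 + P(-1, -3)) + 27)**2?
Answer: 514089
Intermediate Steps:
P(n, W) = -4 + 11*n (P(n, W) = -4 + (6 - 1*(-5))*n = -4 + (6 + 5)*n = -4 + 11*n)
((0 + 24)*(-16 + P(-1, -3)) + 27)**2 = ((0 + 24)*(-16 + (-4 + 11*(-1))) + 27)**2 = (24*(-16 + (-4 - 11)) + 27)**2 = (24*(-16 - 15) + 27)**2 = (24*(-31) + 27)**2 = (-744 + 27)**2 = (-717)**2 = 514089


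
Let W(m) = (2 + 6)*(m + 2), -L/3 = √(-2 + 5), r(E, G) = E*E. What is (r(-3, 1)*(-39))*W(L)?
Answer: -5616 + 8424*√3 ≈ 8974.8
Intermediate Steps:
r(E, G) = E²
L = -3*√3 (L = -3*√(-2 + 5) = -3*√3 ≈ -5.1962)
W(m) = 16 + 8*m (W(m) = 8*(2 + m) = 16 + 8*m)
(r(-3, 1)*(-39))*W(L) = ((-3)²*(-39))*(16 + 8*(-3*√3)) = (9*(-39))*(16 - 24*√3) = -351*(16 - 24*√3) = -5616 + 8424*√3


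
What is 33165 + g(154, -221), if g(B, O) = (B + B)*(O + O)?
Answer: -102971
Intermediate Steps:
g(B, O) = 4*B*O (g(B, O) = (2*B)*(2*O) = 4*B*O)
33165 + g(154, -221) = 33165 + 4*154*(-221) = 33165 - 136136 = -102971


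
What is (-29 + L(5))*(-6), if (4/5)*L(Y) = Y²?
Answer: -27/2 ≈ -13.500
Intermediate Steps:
L(Y) = 5*Y²/4
(-29 + L(5))*(-6) = (-29 + (5/4)*5²)*(-6) = (-29 + (5/4)*25)*(-6) = (-29 + 125/4)*(-6) = (9/4)*(-6) = -27/2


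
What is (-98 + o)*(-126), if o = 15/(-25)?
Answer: 62118/5 ≈ 12424.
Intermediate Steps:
o = -⅗ (o = 15*(-1/25) = -⅗ ≈ -0.60000)
(-98 + o)*(-126) = (-98 - ⅗)*(-126) = -493/5*(-126) = 62118/5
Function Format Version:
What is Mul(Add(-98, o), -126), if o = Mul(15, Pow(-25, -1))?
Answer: Rational(62118, 5) ≈ 12424.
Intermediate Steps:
o = Rational(-3, 5) (o = Mul(15, Rational(-1, 25)) = Rational(-3, 5) ≈ -0.60000)
Mul(Add(-98, o), -126) = Mul(Add(-98, Rational(-3, 5)), -126) = Mul(Rational(-493, 5), -126) = Rational(62118, 5)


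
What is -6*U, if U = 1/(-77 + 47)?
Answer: ⅕ ≈ 0.20000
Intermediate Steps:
U = -1/30 (U = 1/(-30) = -1/30 ≈ -0.033333)
-6*U = -6*(-1/30) = ⅕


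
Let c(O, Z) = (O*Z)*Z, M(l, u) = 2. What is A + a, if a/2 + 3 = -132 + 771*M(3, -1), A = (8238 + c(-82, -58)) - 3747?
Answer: -268543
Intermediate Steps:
c(O, Z) = O*Z**2
A = -271357 (A = (8238 - 82*(-58)**2) - 3747 = (8238 - 82*3364) - 3747 = (8238 - 275848) - 3747 = -267610 - 3747 = -271357)
a = 2814 (a = -6 + 2*(-132 + 771*2) = -6 + 2*(-132 + 1542) = -6 + 2*1410 = -6 + 2820 = 2814)
A + a = -271357 + 2814 = -268543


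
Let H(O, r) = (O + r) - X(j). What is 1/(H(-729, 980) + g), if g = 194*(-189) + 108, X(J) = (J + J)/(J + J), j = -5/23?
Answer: -1/36308 ≈ -2.7542e-5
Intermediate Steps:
j = -5/23 (j = -5*1/23 = -5/23 ≈ -0.21739)
X(J) = 1 (X(J) = (2*J)/((2*J)) = (2*J)*(1/(2*J)) = 1)
H(O, r) = -1 + O + r (H(O, r) = (O + r) - 1*1 = (O + r) - 1 = -1 + O + r)
g = -36558 (g = -36666 + 108 = -36558)
1/(H(-729, 980) + g) = 1/((-1 - 729 + 980) - 36558) = 1/(250 - 36558) = 1/(-36308) = -1/36308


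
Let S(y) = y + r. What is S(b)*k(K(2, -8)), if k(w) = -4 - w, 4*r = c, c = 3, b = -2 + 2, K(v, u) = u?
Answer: 3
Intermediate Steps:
b = 0
r = ¾ (r = (¼)*3 = ¾ ≈ 0.75000)
S(y) = ¾ + y (S(y) = y + ¾ = ¾ + y)
S(b)*k(K(2, -8)) = (¾ + 0)*(-4 - 1*(-8)) = 3*(-4 + 8)/4 = (¾)*4 = 3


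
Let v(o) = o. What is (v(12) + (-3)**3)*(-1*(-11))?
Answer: -165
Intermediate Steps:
(v(12) + (-3)**3)*(-1*(-11)) = (12 + (-3)**3)*(-1*(-11)) = (12 - 27)*11 = -15*11 = -165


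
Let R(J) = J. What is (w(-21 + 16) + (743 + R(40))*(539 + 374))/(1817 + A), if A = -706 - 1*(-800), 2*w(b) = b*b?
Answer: 1429783/3822 ≈ 374.09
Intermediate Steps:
w(b) = b**2/2 (w(b) = (b*b)/2 = b**2/2)
A = 94 (A = -706 + 800 = 94)
(w(-21 + 16) + (743 + R(40))*(539 + 374))/(1817 + A) = ((-21 + 16)**2/2 + (743 + 40)*(539 + 374))/(1817 + 94) = ((1/2)*(-5)**2 + 783*913)/1911 = ((1/2)*25 + 714879)*(1/1911) = (25/2 + 714879)*(1/1911) = (1429783/2)*(1/1911) = 1429783/3822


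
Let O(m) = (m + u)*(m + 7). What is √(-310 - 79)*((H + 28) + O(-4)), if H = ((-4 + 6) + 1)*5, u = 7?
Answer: 52*I*√389 ≈ 1025.6*I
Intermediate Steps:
H = 15 (H = (2 + 1)*5 = 3*5 = 15)
O(m) = (7 + m)² (O(m) = (m + 7)*(m + 7) = (7 + m)*(7 + m) = (7 + m)²)
√(-310 - 79)*((H + 28) + O(-4)) = √(-310 - 79)*((15 + 28) + (49 + (-4)² + 14*(-4))) = √(-389)*(43 + (49 + 16 - 56)) = (I*√389)*(43 + 9) = (I*√389)*52 = 52*I*√389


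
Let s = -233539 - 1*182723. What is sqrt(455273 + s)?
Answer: sqrt(39011) ≈ 197.51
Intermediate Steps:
s = -416262 (s = -233539 - 182723 = -416262)
sqrt(455273 + s) = sqrt(455273 - 416262) = sqrt(39011)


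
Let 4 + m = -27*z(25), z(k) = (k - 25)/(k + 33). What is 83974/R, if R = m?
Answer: -41987/2 ≈ -20994.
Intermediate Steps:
z(k) = (-25 + k)/(33 + k)
m = -4 (m = -4 - 27*(-25 + 25)/(33 + 25) = -4 - 27*0/58 = -4 - 27*0 = -4 + 0 = -4)
R = -4
83974/R = 83974/(-4) = 83974*(-¼) = -41987/2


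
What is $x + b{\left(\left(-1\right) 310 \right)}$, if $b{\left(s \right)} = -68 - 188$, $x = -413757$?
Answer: $-414013$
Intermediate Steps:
$b{\left(s \right)} = -256$ ($b{\left(s \right)} = -68 - 188 = -256$)
$x + b{\left(\left(-1\right) 310 \right)} = -413757 - 256 = -414013$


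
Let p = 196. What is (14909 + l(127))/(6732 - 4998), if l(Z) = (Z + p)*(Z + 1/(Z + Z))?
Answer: 835679/25908 ≈ 32.256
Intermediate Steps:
l(Z) = (196 + Z)*(Z + 1/(2*Z)) (l(Z) = (Z + 196)*(Z + 1/(Z + Z)) = (196 + Z)*(Z + 1/(2*Z)))
(14909 + l(127))/(6732 - 4998) = (14909 + (1/2 + 127**2 + 98/127 + 196*127))/(6732 - 4998) = (14909 + (1/2 + 16129 + 98*(1/127) + 24892))/1734 = (14909 + (1/2 + 16129 + 98/127 + 24892))*(1/1734) = (14909 + 10419657/254)*(1/1734) = (14206543/254)*(1/1734) = 835679/25908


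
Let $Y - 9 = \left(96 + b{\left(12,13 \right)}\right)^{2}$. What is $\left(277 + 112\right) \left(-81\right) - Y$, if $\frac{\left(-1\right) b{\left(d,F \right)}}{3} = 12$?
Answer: $-35118$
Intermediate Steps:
$b{\left(d,F \right)} = -36$ ($b{\left(d,F \right)} = \left(-3\right) 12 = -36$)
$Y = 3609$ ($Y = 9 + \left(96 - 36\right)^{2} = 9 + 60^{2} = 9 + 3600 = 3609$)
$\left(277 + 112\right) \left(-81\right) - Y = \left(277 + 112\right) \left(-81\right) - 3609 = 389 \left(-81\right) - 3609 = -31509 - 3609 = -35118$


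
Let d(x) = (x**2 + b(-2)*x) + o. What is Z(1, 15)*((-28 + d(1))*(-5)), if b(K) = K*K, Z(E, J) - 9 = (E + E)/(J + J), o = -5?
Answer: 3808/3 ≈ 1269.3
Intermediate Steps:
Z(E, J) = 9 + E/J (Z(E, J) = 9 + (E + E)/(J + J) = 9 + (2*E)/((2*J)) = 9 + (2*E)*(1/(2*J)) = 9 + E/J)
b(K) = K**2
d(x) = -5 + x**2 + 4*x (d(x) = (x**2 + (-2)**2*x) - 5 = (x**2 + 4*x) - 5 = -5 + x**2 + 4*x)
Z(1, 15)*((-28 + d(1))*(-5)) = (9 + 1/15)*((-28 + (-5 + 1**2 + 4*1))*(-5)) = (9 + 1*(1/15))*((-28 + (-5 + 1 + 4))*(-5)) = (9 + 1/15)*((-28 + 0)*(-5)) = 136*(-28*(-5))/15 = (136/15)*140 = 3808/3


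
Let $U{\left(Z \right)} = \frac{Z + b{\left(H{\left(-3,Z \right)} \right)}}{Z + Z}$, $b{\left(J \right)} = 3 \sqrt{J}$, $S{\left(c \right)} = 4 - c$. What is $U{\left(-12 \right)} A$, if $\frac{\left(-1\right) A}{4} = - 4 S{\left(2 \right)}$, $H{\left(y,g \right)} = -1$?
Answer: $16 - 4 i \approx 16.0 - 4.0 i$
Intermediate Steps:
$A = 32$ ($A = - 4 \left(- 4 \left(4 - 2\right)\right) = - 4 \left(\left(-4\right) 2\right) = \left(-4\right) \left(-8\right) = 32$)
$U{\left(Z \right)} = \frac{Z + 3 i}{2 Z}$ ($U{\left(Z \right)} = \frac{Z + 3 \sqrt{-1}}{Z + Z} = \frac{Z + 3 i}{2 Z}$)
$U{\left(-12 \right)} A = \frac{-12 + 3 i}{2 \left(-12\right)} 32 = \frac{1}{2} \left(- \frac{1}{12}\right) \left(-12 + 3 i\right) 32 = \left(\frac{1}{2} - \frac{i}{8}\right) 32 = 16 - 4 i$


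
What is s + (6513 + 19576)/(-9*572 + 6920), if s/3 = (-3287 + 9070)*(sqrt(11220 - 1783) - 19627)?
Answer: -603381608267/1772 + 17349*sqrt(9437) ≈ -3.3882e+8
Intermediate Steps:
s = -340508823 + 17349*sqrt(9437) (s = 3*((-3287 + 9070)*(sqrt(11220 - 1783) - 19627)) = 3*(5783*(sqrt(9437) - 19627)) = 3*(5783*(-19627 + sqrt(9437))) = 3*(-113502941 + 5783*sqrt(9437)) = -340508823 + 17349*sqrt(9437) ≈ -3.3882e+8)
s + (6513 + 19576)/(-9*572 + 6920) = (-340508823 + 17349*sqrt(9437)) + (6513 + 19576)/(-9*572 + 6920) = (-340508823 + 17349*sqrt(9437)) + 26089/(-5148 + 6920) = (-340508823 + 17349*sqrt(9437)) + 26089/1772 = -603381608267/1772 + 17349*sqrt(9437)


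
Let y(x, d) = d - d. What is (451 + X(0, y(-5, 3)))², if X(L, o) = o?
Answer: 203401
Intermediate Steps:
y(x, d) = 0
(451 + X(0, y(-5, 3)))² = (451 + 0)² = 451² = 203401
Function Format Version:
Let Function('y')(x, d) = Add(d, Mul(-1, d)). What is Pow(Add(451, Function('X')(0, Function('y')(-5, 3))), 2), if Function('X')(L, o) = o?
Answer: 203401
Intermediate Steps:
Function('y')(x, d) = 0
Pow(Add(451, Function('X')(0, Function('y')(-5, 3))), 2) = Pow(Add(451, 0), 2) = Pow(451, 2) = 203401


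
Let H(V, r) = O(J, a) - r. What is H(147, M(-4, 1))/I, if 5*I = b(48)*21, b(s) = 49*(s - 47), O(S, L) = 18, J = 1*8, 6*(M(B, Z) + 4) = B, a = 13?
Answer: 340/3087 ≈ 0.11014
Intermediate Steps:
M(B, Z) = -4 + B/6
J = 8
b(s) = -2303 + 49*s (b(s) = 49*(-47 + s) = -2303 + 49*s)
I = 1029/5 (I = ((-2303 + 49*48)*21)/5 = ((-2303 + 2352)*21)/5 = (49*21)/5 = (⅕)*1029 = 1029/5 ≈ 205.80)
H(V, r) = 18 - r
H(147, M(-4, 1))/I = (18 - (-4 + (⅙)*(-4)))/(1029/5) = (18 - (-4 - ⅔))*(5/1029) = (18 - 1*(-14/3))*(5/1029) = (18 + 14/3)*(5/1029) = (68/3)*(5/1029) = 340/3087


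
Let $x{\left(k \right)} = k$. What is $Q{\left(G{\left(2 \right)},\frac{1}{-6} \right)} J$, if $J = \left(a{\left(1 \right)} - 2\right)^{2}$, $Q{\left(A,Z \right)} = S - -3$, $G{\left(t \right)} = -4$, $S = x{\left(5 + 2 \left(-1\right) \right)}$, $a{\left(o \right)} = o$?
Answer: $6$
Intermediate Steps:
$S = 3$ ($S = 5 + 2 \left(-1\right) = 5 - 2 = 3$)
$Q{\left(A,Z \right)} = 6$ ($Q{\left(A,Z \right)} = 3 - -3 = 3 + 3 = 6$)
$J = 1$ ($J = \left(1 - 2\right)^{2} = \left(-1\right)^{2} = 1$)
$Q{\left(G{\left(2 \right)},\frac{1}{-6} \right)} J = 6 \cdot 1 = 6$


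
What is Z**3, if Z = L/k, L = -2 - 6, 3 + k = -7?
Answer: 64/125 ≈ 0.51200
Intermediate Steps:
k = -10 (k = -3 - 7 = -10)
L = -8
Z = 4/5 (Z = -8/(-10) = -8*(-1/10) = 4/5 ≈ 0.80000)
Z**3 = (4/5)**3 = 64/125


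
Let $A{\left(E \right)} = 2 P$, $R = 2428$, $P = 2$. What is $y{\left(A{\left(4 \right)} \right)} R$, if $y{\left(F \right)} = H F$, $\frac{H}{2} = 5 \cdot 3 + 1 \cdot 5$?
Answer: $388480$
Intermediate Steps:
$H = 40$ ($H = 2 \left(5 \cdot 3 + 1 \cdot 5\right) = 2 \left(15 + 5\right) = 2 \cdot 20 = 40$)
$A{\left(E \right)} = 4$ ($A{\left(E \right)} = 2 \cdot 2 = 4$)
$y{\left(F \right)} = 40 F$
$y{\left(A{\left(4 \right)} \right)} R = 40 \cdot 4 \cdot 2428 = 160 \cdot 2428 = 388480$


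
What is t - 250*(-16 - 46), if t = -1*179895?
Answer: -164395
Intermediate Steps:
t = -179895
t - 250*(-16 - 46) = -179895 - 250*(-16 - 46) = -179895 - 250*(-62) = -179895 - 1*(-15500) = -179895 + 15500 = -164395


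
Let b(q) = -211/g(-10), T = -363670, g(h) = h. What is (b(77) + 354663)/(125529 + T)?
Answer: -3546841/2381410 ≈ -1.4894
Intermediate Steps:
b(q) = 211/10 (b(q) = -211/(-10) = -211*(-⅒) = 211/10)
(b(77) + 354663)/(125529 + T) = (211/10 + 354663)/(125529 - 363670) = (3546841/10)/(-238141) = (3546841/10)*(-1/238141) = -3546841/2381410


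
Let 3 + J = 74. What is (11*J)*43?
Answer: 33583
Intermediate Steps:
J = 71 (J = -3 + 74 = 71)
(11*J)*43 = (11*71)*43 = 781*43 = 33583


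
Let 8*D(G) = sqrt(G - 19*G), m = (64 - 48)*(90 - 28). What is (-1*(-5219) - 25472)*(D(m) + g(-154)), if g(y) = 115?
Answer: -2329095 - 60759*I*sqrt(31) ≈ -2.3291e+6 - 3.3829e+5*I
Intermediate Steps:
m = 992 (m = 16*62 = 992)
D(G) = 3*sqrt(2)*sqrt(-G)/8 (D(G) = sqrt(G - 19*G)/8 = sqrt(-18*G)/8 = (3*sqrt(2)*sqrt(-G))/8 = 3*sqrt(2)*sqrt(-G)/8)
(-1*(-5219) - 25472)*(D(m) + g(-154)) = (-1*(-5219) - 25472)*(3*sqrt(2)*sqrt(-1*992)/8 + 115) = (5219 - 25472)*(3*sqrt(2)*sqrt(-992)/8 + 115) = -20253*(3*sqrt(2)*(4*I*sqrt(62))/8 + 115) = -20253*(3*I*sqrt(31) + 115) = -20253*(115 + 3*I*sqrt(31)) = -2329095 - 60759*I*sqrt(31)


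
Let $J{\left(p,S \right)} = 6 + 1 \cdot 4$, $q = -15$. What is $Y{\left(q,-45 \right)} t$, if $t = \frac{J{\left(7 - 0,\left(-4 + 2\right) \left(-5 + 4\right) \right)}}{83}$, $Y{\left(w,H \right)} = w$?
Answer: $- \frac{150}{83} \approx -1.8072$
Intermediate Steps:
$J{\left(p,S \right)} = 10$ ($J{\left(p,S \right)} = 6 + 4 = 10$)
$t = \frac{10}{83} \approx 0.12048$
$Y{\left(q,-45 \right)} t = \left(-15\right) \frac{10}{83} = - \frac{150}{83}$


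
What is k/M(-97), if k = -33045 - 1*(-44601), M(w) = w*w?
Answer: 11556/9409 ≈ 1.2282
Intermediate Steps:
M(w) = w²
k = 11556 (k = -33045 + 44601 = 11556)
k/M(-97) = 11556/((-97)²) = 11556/9409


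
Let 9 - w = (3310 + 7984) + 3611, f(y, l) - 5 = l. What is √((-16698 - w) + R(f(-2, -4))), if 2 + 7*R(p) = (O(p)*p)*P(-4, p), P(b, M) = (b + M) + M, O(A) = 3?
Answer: I*√88354/7 ≈ 42.463*I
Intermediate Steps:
f(y, l) = 5 + l
w = -14896 (w = 9 - ((3310 + 7984) + 3611) = 9 - (11294 + 3611) = 9 - 1*14905 = 9 - 14905 = -14896)
P(b, M) = b + 2*M (P(b, M) = (M + b) + M = b + 2*M)
R(p) = -2/7 + 3*p*(-4 + 2*p)/7 (R(p) = -2/7 + ((3*p)*(-4 + 2*p))/7 = -2/7 + (3*p*(-4 + 2*p))/7 = -2/7 + 3*p*(-4 + 2*p)/7)
√((-16698 - w) + R(f(-2, -4))) = √((-16698 - 1*(-14896)) + (-2/7 + 6*(5 - 4)*(-2 + (5 - 4))/7)) = √((-16698 + 14896) + (-2/7 + (6/7)*1*(-2 + 1))) = √(-1802 + (-2/7 + (6/7)*1*(-1))) = √(-1802 + (-2/7 - 6/7)) = √(-1802 - 8/7) = √(-12622/7) = I*√88354/7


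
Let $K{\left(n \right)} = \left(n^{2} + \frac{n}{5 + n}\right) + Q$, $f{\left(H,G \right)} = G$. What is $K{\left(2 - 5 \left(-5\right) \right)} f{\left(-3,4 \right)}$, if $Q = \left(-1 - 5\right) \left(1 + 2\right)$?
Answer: $\frac{22779}{8} \approx 2847.4$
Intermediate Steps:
$Q = -18$ ($Q = \left(-6\right) 3 = -18$)
$K{\left(n \right)} = -18 + n^{2} + \frac{n}{5 + n}$ ($K{\left(n \right)} = \left(n^{2} + \frac{n}{5 + n}\right) - 18 = -18 + n^{2} + \frac{n}{5 + n}$)
$K{\left(2 - 5 \left(-5\right) \right)} f{\left(-3,4 \right)} = \frac{-90 + \left(2 - 5 \left(-5\right)\right)^{3} - 17 \left(2 - 5 \left(-5\right)\right) + 5 \left(2 - 5 \left(-5\right)\right)^{2}}{5 - \left(-2 + 5 \left(-5\right)\right)} 4 = \frac{-90 + \left(2 - -25\right)^{3} - 17 \left(2 - -25\right) + 5 \left(2 - -25\right)^{2}}{5 + \left(2 - -25\right)} 4 = \frac{-90 + \left(2 + 25\right)^{3} - 17 \left(2 + 25\right) + 5 \left(2 + 25\right)^{2}}{5 + \left(2 + 25\right)} 4 = \frac{-90 + 27^{3} - 459 + 5 \cdot 27^{2}}{5 + 27} \cdot 4 = \frac{-90 + 19683 - 459 + 5 \cdot 729}{32} \cdot 4 = \frac{-90 + 19683 - 459 + 3645}{32} \cdot 4 = \frac{1}{32} \cdot 22779 \cdot 4 = \frac{22779}{32} \cdot 4 = \frac{22779}{8}$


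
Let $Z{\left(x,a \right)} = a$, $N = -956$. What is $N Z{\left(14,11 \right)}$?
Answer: $-10516$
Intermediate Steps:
$N Z{\left(14,11 \right)} = \left(-956\right) 11 = -10516$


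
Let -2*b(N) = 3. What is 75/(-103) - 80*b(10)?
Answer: 12285/103 ≈ 119.27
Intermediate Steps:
b(N) = -3/2 (b(N) = -½*3 = -3/2)
75/(-103) - 80*b(10) = 75/(-103) - 80*(-3/2) = 75*(-1/103) + 120 = -75/103 + 120 = 12285/103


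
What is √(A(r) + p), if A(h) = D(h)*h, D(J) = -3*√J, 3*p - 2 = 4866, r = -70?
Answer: √(14604 + 1890*I*√70)/3 ≈ 44.801 + 19.609*I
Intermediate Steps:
p = 4868/3 (p = ⅔ + (⅓)*4866 = ⅔ + 1622 = 4868/3 ≈ 1622.7)
A(h) = -3*h^(3/2) (A(h) = (-3*√h)*h = -3*h^(3/2))
√(A(r) + p) = √(-(-210)*I*√70 + 4868/3) = √(210*I*√70 + 4868/3) = √(4868/3 + 210*I*√70)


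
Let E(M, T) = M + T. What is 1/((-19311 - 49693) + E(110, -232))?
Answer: -1/69126 ≈ -1.4466e-5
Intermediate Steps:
1/((-19311 - 49693) + E(110, -232)) = 1/((-19311 - 49693) + (110 - 232)) = 1/(-69004 - 122) = 1/(-69126) = -1/69126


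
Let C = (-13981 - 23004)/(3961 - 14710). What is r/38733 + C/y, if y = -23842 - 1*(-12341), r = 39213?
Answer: 1615415045344/1596112678839 ≈ 1.0121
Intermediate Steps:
C = 36985/10749 (C = -36985/(-10749) = -36985*(-1/10749) = 36985/10749 ≈ 3.4408)
y = -11501 (y = -23842 + 12341 = -11501)
r/38733 + C/y = 39213/38733 + (36985/10749)/(-11501) = 39213*(1/38733) + (36985/10749)*(-1/11501) = 13071/12911 - 36985/123624249 = 1615415045344/1596112678839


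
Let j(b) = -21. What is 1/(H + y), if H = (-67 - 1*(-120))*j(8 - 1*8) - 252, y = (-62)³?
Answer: -1/239693 ≈ -4.1720e-6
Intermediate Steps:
y = -238328
H = -1365 (H = (-67 - 1*(-120))*(-21) - 252 = (-67 + 120)*(-21) - 252 = 53*(-21) - 252 = -1113 - 252 = -1365)
1/(H + y) = 1/(-1365 - 238328) = 1/(-239693) = -1/239693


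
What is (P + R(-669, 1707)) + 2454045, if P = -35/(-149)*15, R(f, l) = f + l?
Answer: 365807892/149 ≈ 2.4551e+6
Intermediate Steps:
P = 525/149 (P = -35*(-1/149)*15 = (35/149)*15 = 525/149 ≈ 3.5235)
(P + R(-669, 1707)) + 2454045 = (525/149 + (-669 + 1707)) + 2454045 = (525/149 + 1038) + 2454045 = 155187/149 + 2454045 = 365807892/149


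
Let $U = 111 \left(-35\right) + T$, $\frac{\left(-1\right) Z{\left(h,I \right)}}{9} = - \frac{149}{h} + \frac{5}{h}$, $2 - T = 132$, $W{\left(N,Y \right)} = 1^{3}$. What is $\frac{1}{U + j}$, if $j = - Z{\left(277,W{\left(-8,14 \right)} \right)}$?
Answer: $- \frac{277}{1113451} \approx -0.00024878$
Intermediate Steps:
$W{\left(N,Y \right)} = 1$
$T = -130$ ($T = 2 - 132 = -130$)
$Z{\left(h,I \right)} = \frac{1296}{h}$ ($Z{\left(h,I \right)} = - 9 \left(- \frac{149}{h} + \frac{5}{h}\right) = - 9 \left(- \frac{144}{h}\right) = \frac{1296}{h}$)
$j = - \frac{1296}{277} \approx -4.6787$
$U = -4015$ ($U = 111 \left(-35\right) - 130 = -3885 - 130 = -4015$)
$\frac{1}{U + j} = \frac{1}{-4015 - \frac{1296}{277}} = \frac{1}{- \frac{1113451}{277}} = - \frac{277}{1113451}$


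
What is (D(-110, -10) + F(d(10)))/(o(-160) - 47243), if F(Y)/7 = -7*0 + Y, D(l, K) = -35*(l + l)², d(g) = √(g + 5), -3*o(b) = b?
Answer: 5082000/141569 - 21*√15/141569 ≈ 35.897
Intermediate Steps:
o(b) = -b/3
d(g) = √(5 + g)
D(l, K) = -140*l² (D(l, K) = -35*4*l² = -140*l²)
F(Y) = 7*Y (F(Y) = 7*(-7*0 + Y) = 7*(0 + Y) = 7*Y)
(D(-110, -10) + F(d(10)))/(o(-160) - 47243) = (-140*(-110)² + 7*√(5 + 10))/(-⅓*(-160) - 47243) = (-140*12100 + 7*√15)/(160/3 - 47243) = (-1694000 + 7*√15)/(-141569/3) = (-1694000 + 7*√15)*(-3/141569) = 5082000/141569 - 21*√15/141569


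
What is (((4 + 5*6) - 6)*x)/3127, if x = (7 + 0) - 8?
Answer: -28/3127 ≈ -0.0089543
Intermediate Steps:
x = -1 (x = 7 - 8 = -1)
(((4 + 5*6) - 6)*x)/3127 = (((4 + 5*6) - 6)*(-1))/3127 = (((4 + 30) - 6)*(-1))*(1/3127) = ((34 - 6)*(-1))*(1/3127) = (28*(-1))*(1/3127) = -28*1/3127 = -28/3127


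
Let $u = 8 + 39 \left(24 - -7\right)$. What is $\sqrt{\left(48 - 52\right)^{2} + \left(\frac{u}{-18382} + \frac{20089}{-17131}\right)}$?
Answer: $\frac{\sqrt{1463761758825740374}}{314902042} \approx 3.842$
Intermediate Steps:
$u = 1217$ ($u = 8 + 39 \left(24 + 7\right) = 8 + 39 \cdot 31 = 8 + 1209 = 1217$)
$\sqrt{\left(48 - 52\right)^{2} + \left(\frac{u}{-18382} + \frac{20089}{-17131}\right)} = \sqrt{\left(48 - 52\right)^{2} + \left(\frac{1217}{-18382} + \frac{20089}{-17131}\right)} = \sqrt{\left(-4\right)^{2} + \left(1217 \left(- \frac{1}{18382}\right) + 20089 \left(- \frac{1}{17131}\right)\right)} = \sqrt{16 - \frac{390124425}{314902042}} = \sqrt{\frac{4648308247}{314902042}} = \frac{\sqrt{1463761758825740374}}{314902042}$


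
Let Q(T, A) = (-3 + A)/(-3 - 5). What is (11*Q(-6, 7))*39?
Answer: -429/2 ≈ -214.50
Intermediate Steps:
Q(T, A) = 3/8 - A/8 (Q(T, A) = (-3 + A)/(-8) = (-3 + A)*(-⅛) = 3/8 - A/8)
(11*Q(-6, 7))*39 = (11*(3/8 - ⅛*7))*39 = (11*(3/8 - 7/8))*39 = (11*(-½))*39 = -11/2*39 = -429/2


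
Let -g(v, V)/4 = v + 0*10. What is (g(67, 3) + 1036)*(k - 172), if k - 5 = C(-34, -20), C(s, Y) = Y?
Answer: -143616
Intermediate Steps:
k = -15 (k = 5 - 20 = -15)
g(v, V) = -4*v (g(v, V) = -4*(v + 0*10) = -4*(v + 0) = -4*v)
(g(67, 3) + 1036)*(k - 172) = (-4*67 + 1036)*(-15 - 172) = (-268 + 1036)*(-187) = 768*(-187) = -143616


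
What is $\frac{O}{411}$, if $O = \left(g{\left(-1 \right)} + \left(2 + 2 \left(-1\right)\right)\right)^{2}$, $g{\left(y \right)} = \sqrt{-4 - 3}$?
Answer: $- \frac{7}{411} \approx -0.017032$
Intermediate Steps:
$g{\left(y \right)} = i \sqrt{7}$ ($g{\left(y \right)} = \sqrt{-7} = i \sqrt{7}$)
$O = -7$ ($O = \left(i \sqrt{7} + \left(2 + 2 \left(-1\right)\right)\right)^{2} = \left(i \sqrt{7} + \left(2 - 2\right)\right)^{2} = \left(i \sqrt{7} + 0\right)^{2} = \left(i \sqrt{7}\right)^{2} = -7$)
$\frac{O}{411} = - \frac{7}{411}$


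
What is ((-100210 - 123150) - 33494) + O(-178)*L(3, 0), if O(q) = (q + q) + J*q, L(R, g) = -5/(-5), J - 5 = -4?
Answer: -257388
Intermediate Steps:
J = 1 (J = 5 - 4 = 1)
L(R, g) = 1 (L(R, g) = -5*(-⅕) = 1)
O(q) = 3*q (O(q) = (q + q) + 1*q = 2*q + q = 3*q)
((-100210 - 123150) - 33494) + O(-178)*L(3, 0) = ((-100210 - 123150) - 33494) + (3*(-178))*1 = (-223360 - 33494) - 534*1 = -256854 - 534 = -257388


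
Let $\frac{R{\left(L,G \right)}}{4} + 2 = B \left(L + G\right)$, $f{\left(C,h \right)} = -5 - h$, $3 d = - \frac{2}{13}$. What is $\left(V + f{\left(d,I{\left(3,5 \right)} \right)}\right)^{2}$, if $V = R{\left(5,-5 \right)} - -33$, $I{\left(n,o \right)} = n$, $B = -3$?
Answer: $289$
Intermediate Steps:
$d = - \frac{2}{39}$ ($d = \frac{\left(-2\right) \frac{1}{13}}{3} = \frac{1}{3} \left(- \frac{2}{13}\right) = - \frac{2}{39} \approx -0.051282$)
$R{\left(L,G \right)} = -8 - 12 G - 12 L$ ($R{\left(L,G \right)} = -8 + 4 \left(- 3 \left(L + G\right)\right) = -8 + 4 \left(- 3 \left(G + L\right)\right) = -8 + 4 \left(- 3 G - 3 L\right) = -8 - \left(12 G + 12 L\right) = -8 - 12 G - 12 L$)
$V = 25$ ($V = \left(-8 - -60 - 60\right) - -33 = \left(-8 + 60 - 60\right) + 33 = -8 + 33 = 25$)
$\left(V + f{\left(d,I{\left(3,5 \right)} \right)}\right)^{2} = \left(25 - 8\right)^{2} = 17^{2} = 289$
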